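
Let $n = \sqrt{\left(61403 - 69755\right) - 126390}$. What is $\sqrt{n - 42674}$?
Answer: $\sqrt{-42674 + i \sqrt{134742}} \approx 0.8885 + 206.58 i$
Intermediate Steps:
$n = i \sqrt{134742}$ ($n = \sqrt{-8352 - 126390} = \sqrt{-134742} = i \sqrt{134742} \approx 367.07 i$)
$\sqrt{n - 42674} = \sqrt{i \sqrt{134742} - 42674} = \sqrt{-42674 + i \sqrt{134742}}$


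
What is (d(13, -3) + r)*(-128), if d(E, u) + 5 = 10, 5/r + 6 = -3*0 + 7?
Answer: -1280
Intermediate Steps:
r = 5 (r = 5/(-6 + (-3*0 + 7)) = 5/(-6 + (0 + 7)) = 5/(-6 + 7) = 5/1 = 5*1 = 5)
d(E, u) = 5 (d(E, u) = -5 + 10 = 5)
(d(13, -3) + r)*(-128) = (5 + 5)*(-128) = 10*(-128) = -1280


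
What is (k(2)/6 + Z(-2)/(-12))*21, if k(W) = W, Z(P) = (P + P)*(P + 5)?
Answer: 28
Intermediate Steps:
Z(P) = 2*P*(5 + P) (Z(P) = (2*P)*(5 + P) = 2*P*(5 + P))
(k(2)/6 + Z(-2)/(-12))*21 = (2/6 + (2*(-2)*(5 - 2))/(-12))*21 = (2*(1/6) + (2*(-2)*3)*(-1/12))*21 = (1/3 - 12*(-1/12))*21 = (1/3 + 1)*21 = (4/3)*21 = 28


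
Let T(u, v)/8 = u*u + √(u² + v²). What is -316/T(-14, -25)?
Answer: -7742/37595 + 79*√821/75190 ≈ -0.17583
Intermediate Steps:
T(u, v) = 8*u² + 8*√(u² + v²) (T(u, v) = 8*(u*u + √(u² + v²)) = 8*(u² + √(u² + v²)) = 8*u² + 8*√(u² + v²))
-316/T(-14, -25) = -316/(8*(-14)² + 8*√((-14)² + (-25)²)) = -316/(8*196 + 8*√(196 + 625)) = -316/(1568 + 8*√821)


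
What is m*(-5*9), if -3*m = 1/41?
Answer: 15/41 ≈ 0.36585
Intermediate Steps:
m = -1/123 (m = -⅓/41 = -⅓*1/41 = -1/123 ≈ -0.0081301)
m*(-5*9) = -(-5)*9/123 = -1/123*(-45) = 15/41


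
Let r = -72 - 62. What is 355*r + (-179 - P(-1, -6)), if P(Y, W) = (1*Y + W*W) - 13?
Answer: -47771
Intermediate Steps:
P(Y, W) = -13 + Y + W**2 (P(Y, W) = (Y + W**2) - 13 = -13 + Y + W**2)
r = -134
355*r + (-179 - P(-1, -6)) = 355*(-134) + (-179 - (-13 - 1 + (-6)**2)) = -47570 + (-179 - (-13 - 1 + 36)) = -47570 + (-179 - 1*22) = -47570 + (-179 - 22) = -47570 - 201 = -47771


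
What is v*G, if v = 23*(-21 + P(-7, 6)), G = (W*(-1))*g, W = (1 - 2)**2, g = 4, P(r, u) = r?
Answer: 2576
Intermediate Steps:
W = 1 (W = (-1)**2 = 1)
G = -4 (G = (1*(-1))*4 = -1*4 = -4)
v = -644 (v = 23*(-21 - 7) = 23*(-28) = -644)
v*G = -644*(-4) = 2576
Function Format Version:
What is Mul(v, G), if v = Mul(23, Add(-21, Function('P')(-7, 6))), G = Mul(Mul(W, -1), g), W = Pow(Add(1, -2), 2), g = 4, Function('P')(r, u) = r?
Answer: 2576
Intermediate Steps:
W = 1 (W = Pow(-1, 2) = 1)
G = -4 (G = Mul(Mul(1, -1), 4) = Mul(-1, 4) = -4)
v = -644 (v = Mul(23, Add(-21, -7)) = Mul(23, -28) = -644)
Mul(v, G) = Mul(-644, -4) = 2576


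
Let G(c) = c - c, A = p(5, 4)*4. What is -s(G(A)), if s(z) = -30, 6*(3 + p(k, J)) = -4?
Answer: 30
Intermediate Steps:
p(k, J) = -11/3 (p(k, J) = -3 + (⅙)*(-4) = -3 - ⅔ = -11/3)
A = -44/3 (A = -11/3*4 = -44/3 ≈ -14.667)
G(c) = 0
-s(G(A)) = -1*(-30) = 30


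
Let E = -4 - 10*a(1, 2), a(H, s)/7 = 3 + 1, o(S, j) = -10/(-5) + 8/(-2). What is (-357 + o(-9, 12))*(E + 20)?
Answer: 94776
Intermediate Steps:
o(S, j) = -2 (o(S, j) = -10*(-⅕) + 8*(-½) = 2 - 4 = -2)
a(H, s) = 28 (a(H, s) = 7*(3 + 1) = 7*4 = 28)
E = -284 (E = -4 - 10*28 = -4 - 280 = -284)
(-357 + o(-9, 12))*(E + 20) = (-357 - 2)*(-284 + 20) = -359*(-264) = 94776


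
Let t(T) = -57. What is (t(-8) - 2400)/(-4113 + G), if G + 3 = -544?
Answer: 2457/4660 ≈ 0.52725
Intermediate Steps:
G = -547 (G = -3 - 544 = -547)
(t(-8) - 2400)/(-4113 + G) = (-57 - 2400)/(-4113 - 547) = -2457/(-4660) = -2457*(-1/4660) = 2457/4660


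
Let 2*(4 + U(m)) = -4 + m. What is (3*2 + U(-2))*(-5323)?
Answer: 5323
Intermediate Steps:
U(m) = -6 + m/2 (U(m) = -4 + (-4 + m)/2 = -4 + (-2 + m/2) = -6 + m/2)
(3*2 + U(-2))*(-5323) = (3*2 + (-6 + (½)*(-2)))*(-5323) = (6 + (-6 - 1))*(-5323) = (6 - 7)*(-5323) = -1*(-5323) = 5323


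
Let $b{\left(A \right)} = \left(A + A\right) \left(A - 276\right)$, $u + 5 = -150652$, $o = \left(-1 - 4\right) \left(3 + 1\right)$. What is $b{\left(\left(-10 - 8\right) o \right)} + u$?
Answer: $-90177$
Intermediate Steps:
$o = -20$ ($o = \left(-5\right) 4 = -20$)
$u = -150657$ ($u = -5 - 150652 = -150657$)
$b{\left(A \right)} = 2 A \left(-276 + A\right)$
$b{\left(\left(-10 - 8\right) o \right)} + u = 2 \left(-10 - 8\right) \left(-20\right) \left(-276 + \left(-10 - 8\right) \left(-20\right)\right) - 150657 = 2 \left(\left(-18\right) \left(-20\right)\right) \left(-276 - -360\right) - 150657 = 2 \cdot 360 \left(-276 + 360\right) - 150657 = 2 \cdot 360 \cdot 84 - 150657 = 60480 - 150657 = -90177$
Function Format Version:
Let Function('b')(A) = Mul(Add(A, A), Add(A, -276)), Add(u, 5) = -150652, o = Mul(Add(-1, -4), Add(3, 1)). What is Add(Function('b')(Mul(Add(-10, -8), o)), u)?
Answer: -90177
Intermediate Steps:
o = -20 (o = Mul(-5, 4) = -20)
u = -150657 (u = Add(-5, -150652) = -150657)
Function('b')(A) = Mul(2, A, Add(-276, A)) (Function('b')(A) = Mul(Mul(2, A), Add(-276, A)) = Mul(2, A, Add(-276, A)))
Add(Function('b')(Mul(Add(-10, -8), o)), u) = Add(Mul(2, Mul(Add(-10, -8), -20), Add(-276, Mul(Add(-10, -8), -20))), -150657) = Add(Mul(2, Mul(-18, -20), Add(-276, Mul(-18, -20))), -150657) = Add(Mul(2, 360, Add(-276, 360)), -150657) = Add(Mul(2, 360, 84), -150657) = Add(60480, -150657) = -90177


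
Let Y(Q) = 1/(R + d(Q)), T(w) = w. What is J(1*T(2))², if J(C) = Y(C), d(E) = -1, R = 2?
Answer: 1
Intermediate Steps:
Y(Q) = 1 (Y(Q) = 1/(2 - 1) = 1/1 = 1)
J(C) = 1
J(1*T(2))² = 1² = 1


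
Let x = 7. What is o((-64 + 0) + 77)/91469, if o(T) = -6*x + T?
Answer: -29/91469 ≈ -0.00031705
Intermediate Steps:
o(T) = -42 + T (o(T) = -6*7 + T = -42 + T)
o((-64 + 0) + 77)/91469 = (-42 + ((-64 + 0) + 77))/91469 = (-42 + (-64 + 77))*(1/91469) = (-42 + 13)*(1/91469) = -29*1/91469 = -29/91469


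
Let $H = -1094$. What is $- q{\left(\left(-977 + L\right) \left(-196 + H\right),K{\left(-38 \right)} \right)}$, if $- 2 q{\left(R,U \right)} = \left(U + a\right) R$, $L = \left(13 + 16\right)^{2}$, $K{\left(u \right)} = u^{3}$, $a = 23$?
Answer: $-4811354280$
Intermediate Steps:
$L = 841$ ($L = 29^{2} = 841$)
$q{\left(R,U \right)} = - \frac{R \left(23 + U\right)}{2}$ ($q{\left(R,U \right)} = - \frac{\left(U + 23\right) R}{2} = - \frac{\left(23 + U\right) R}{2} = - \frac{R \left(23 + U\right)}{2}$)
$- q{\left(\left(-977 + L\right) \left(-196 + H\right),K{\left(-38 \right)} \right)} = - \frac{\left(-1\right) \left(-977 + 841\right) \left(-196 - 1094\right) \left(23 + \left(-38\right)^{3}\right)}{2} = - \frac{\left(-1\right) \left(\left(-136\right) \left(-1290\right)\right) \left(23 - 54872\right)}{2} = - \frac{\left(-1\right) 175440 \left(-54849\right)}{2} = \left(-1\right) 4811354280 = -4811354280$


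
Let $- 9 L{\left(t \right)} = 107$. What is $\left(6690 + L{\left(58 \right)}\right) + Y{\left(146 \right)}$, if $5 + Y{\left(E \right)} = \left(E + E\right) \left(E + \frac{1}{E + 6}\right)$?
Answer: $\frac{16863005}{342} \approx 49307.0$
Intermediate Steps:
$L{\left(t \right)} = - \frac{107}{9}$ ($L{\left(t \right)} = \left(- \frac{1}{9}\right) 107 = - \frac{107}{9}$)
$Y{\left(E \right)} = -5 + 2 E \left(E + \frac{1}{6 + E}\right)$ ($Y{\left(E \right)} = -5 + \left(E + E\right) \left(E + \frac{1}{E + 6}\right) = -5 + 2 E \left(E + \frac{1}{6 + E}\right)$)
$\left(6690 + L{\left(58 \right)}\right) + Y{\left(146 \right)} = \left(6690 - \frac{107}{9}\right) + \frac{-30 - 438 + 2 \cdot 146^{3} + 12 \cdot 146^{2}}{6 + 146} = \frac{60103}{9} + \frac{-30 - 438 + 2 \cdot 3112136 + 12 \cdot 21316}{152} = \frac{60103}{9} + \frac{-30 - 438 + 6224272 + 255792}{152} = \frac{60103}{9} + \frac{1}{152} \cdot 6479596 = \frac{60103}{9} + \frac{1619899}{38} = \frac{16863005}{342}$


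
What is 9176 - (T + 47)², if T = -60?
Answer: 9007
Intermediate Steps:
9176 - (T + 47)² = 9176 - (-60 + 47)² = 9176 - 1*(-13)² = 9176 - 1*169 = 9176 - 169 = 9007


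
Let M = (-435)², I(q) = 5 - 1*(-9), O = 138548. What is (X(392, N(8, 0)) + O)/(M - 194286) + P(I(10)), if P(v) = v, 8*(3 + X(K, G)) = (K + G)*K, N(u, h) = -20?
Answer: -85919/5061 ≈ -16.977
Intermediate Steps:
I(q) = 14 (I(q) = 5 + 9 = 14)
X(K, G) = -3 + K*(G + K)/8 (X(K, G) = -3 + ((K + G)*K)/8 = -3 + ((G + K)*K)/8 = -3 + (K*(G + K))/8 = -3 + K*(G + K)/8)
M = 189225
(X(392, N(8, 0)) + O)/(M - 194286) + P(I(10)) = ((-3 + (⅛)*392² + (⅛)*(-20)*392) + 138548)/(189225 - 194286) + 14 = ((-3 + (⅛)*153664 - 980) + 138548)/(-5061) + 14 = ((-3 + 19208 - 980) + 138548)*(-1/5061) + 14 = (18225 + 138548)*(-1/5061) + 14 = 156773*(-1/5061) + 14 = -156773/5061 + 14 = -85919/5061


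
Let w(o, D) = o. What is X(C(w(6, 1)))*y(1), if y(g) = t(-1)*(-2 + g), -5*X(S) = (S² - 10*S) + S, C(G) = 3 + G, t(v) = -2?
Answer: 0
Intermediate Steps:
X(S) = -S²/5 + 9*S/5 (X(S) = -((S² - 10*S) + S)/5 = -(S² - 9*S)/5 = -S²/5 + 9*S/5)
y(g) = 4 - 2*g (y(g) = -2*(-2 + g) = 4 - 2*g)
X(C(w(6, 1)))*y(1) = ((3 + 6)*(9 - (3 + 6))/5)*(4 - 2*1) = ((⅕)*9*(9 - 1*9))*(4 - 2) = ((⅕)*9*(9 - 9))*2 = ((⅕)*9*0)*2 = 0*2 = 0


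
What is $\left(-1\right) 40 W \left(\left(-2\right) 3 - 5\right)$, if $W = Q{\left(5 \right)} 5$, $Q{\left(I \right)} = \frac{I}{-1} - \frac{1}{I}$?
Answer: $-11440$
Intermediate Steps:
$Q{\left(I \right)} = - I - \frac{1}{I}$ ($Q{\left(I \right)} = I \left(-1\right) - \frac{1}{I} = - I - \frac{1}{I}$)
$W = -26$ ($W = \left(\left(-1\right) 5 - \frac{1}{5}\right) 5 = \left(-5 - \frac{1}{5}\right) 5 = \left(- \frac{26}{5}\right) 5 = -26$)
$\left(-1\right) 40 W \left(\left(-2\right) 3 - 5\right) = \left(-1\right) 40 \left(-26\right) \left(\left(-2\right) 3 - 5\right) = \left(-40\right) \left(-26\right) \left(-6 - 5\right) = 1040 \left(-11\right) = -11440$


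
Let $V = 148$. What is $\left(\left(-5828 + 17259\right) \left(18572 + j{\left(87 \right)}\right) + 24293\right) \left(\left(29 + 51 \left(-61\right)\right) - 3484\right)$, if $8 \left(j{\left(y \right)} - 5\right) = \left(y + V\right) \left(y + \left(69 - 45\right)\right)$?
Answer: $- \frac{6556812442425}{4} \approx -1.6392 \cdot 10^{12}$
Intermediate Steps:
$j{\left(y \right)} = 5 + \frac{\left(24 + y\right) \left(148 + y\right)}{8}$ ($j{\left(y \right)} = 5 + \frac{\left(y + 148\right) \left(y + \left(69 - 45\right)\right)}{8} = 5 + \frac{\left(148 + y\right) \left(y + 24\right)}{8} = 5 + \frac{\left(148 + y\right) \left(24 + y\right)}{8} = 5 + \frac{\left(24 + y\right) \left(148 + y\right)}{8}$)
$\left(\left(-5828 + 17259\right) \left(18572 + j{\left(87 \right)}\right) + 24293\right) \left(\left(29 + 51 \left(-61\right)\right) - 3484\right) = \left(\left(-5828 + 17259\right) \left(18572 + \left(449 + \frac{87^{2}}{8} + \frac{43}{2} \cdot 87\right)\right) + 24293\right) \left(\left(29 + 51 \left(-61\right)\right) - 3484\right) = \left(11431 \left(18572 + \left(449 + \frac{1}{8} \cdot 7569 + \frac{3741}{2}\right)\right) + 24293\right) \left(\left(29 - 3111\right) - 3484\right) = \left(11431 \left(18572 + \left(449 + \frac{7569}{8} + \frac{3741}{2}\right)\right) + 24293\right) \left(-3082 - 3484\right) = \left(11431 \left(18572 + \frac{26125}{8}\right) + 24293\right) \left(-6566\right) = \left(11431 \cdot \frac{174701}{8} + 24293\right) \left(-6566\right) = \left(\frac{1997007131}{8} + 24293\right) \left(-6566\right) = \frac{1997201475}{8} \left(-6566\right) = - \frac{6556812442425}{4}$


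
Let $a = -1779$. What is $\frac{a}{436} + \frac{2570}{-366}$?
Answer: $- \frac{885817}{79788} \approx -11.102$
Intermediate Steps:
$\frac{a}{436} + \frac{2570}{-366} = - \frac{1779}{436} + \frac{2570}{-366} = \left(-1779\right) \frac{1}{436} + 2570 \left(- \frac{1}{366}\right) = - \frac{1779}{436} - \frac{1285}{183} = - \frac{885817}{79788}$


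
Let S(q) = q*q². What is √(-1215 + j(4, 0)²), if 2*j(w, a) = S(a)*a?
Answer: 9*I*√15 ≈ 34.857*I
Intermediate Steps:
S(q) = q³
j(w, a) = a⁴/2 (j(w, a) = (a³*a)/2 = a⁴/2)
√(-1215 + j(4, 0)²) = √(-1215 + ((½)*0⁴)²) = √(-1215 + ((½)*0)²) = √(-1215 + 0²) = √(-1215 + 0) = √(-1215) = 9*I*√15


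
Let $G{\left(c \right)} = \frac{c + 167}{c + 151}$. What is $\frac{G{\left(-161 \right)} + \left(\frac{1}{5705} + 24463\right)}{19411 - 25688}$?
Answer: $- \frac{139557993}{35810285} \approx -3.8971$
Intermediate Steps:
$G{\left(c \right)} = \frac{167 + c}{151 + c}$
$\frac{G{\left(-161 \right)} + \left(\frac{1}{5705} + 24463\right)}{19411 - 25688} = \frac{\frac{167 - 161}{151 - 161} + \left(\frac{1}{5705} + 24463\right)}{19411 - 25688} = \frac{\frac{1}{-10} \cdot 6 + \left(\frac{1}{5705} + 24463\right)}{-6277} = \left(\left(- \frac{1}{10}\right) 6 + \frac{139561416}{5705}\right) \left(- \frac{1}{6277}\right) = \left(- \frac{3}{5} + \frac{139561416}{5705}\right) \left(- \frac{1}{6277}\right) = \frac{139557993}{5705} \left(- \frac{1}{6277}\right) = - \frac{139557993}{35810285}$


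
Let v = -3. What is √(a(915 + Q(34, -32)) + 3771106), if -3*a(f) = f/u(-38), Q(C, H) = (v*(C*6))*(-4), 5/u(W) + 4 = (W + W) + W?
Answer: 4*√5933690/5 ≈ 1948.7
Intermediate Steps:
u(W) = 5/(-4 + 3*W) (u(W) = 5/(-4 + ((W + W) + W)) = 5/(-4 + (2*W + W)) = 5/(-4 + 3*W))
Q(C, H) = 72*C (Q(C, H) = -3*C*6*(-4) = -18*C*(-4) = 72*C)
a(f) = 118*f/15 (a(f) = -f/(3*(5/(-4 + 3*(-38)))) = -f/(3*(5/(-4 - 114))) = -f/(3*(5/(-118))) = -f/(3*(5*(-1/118))) = -f/(3*(-5/118)) = -f*(-118)/(3*5) = -(-118)*f/15 = 118*f/15)
√(a(915 + Q(34, -32)) + 3771106) = √(118*(915 + 72*34)/15 + 3771106) = √(118*(915 + 2448)/15 + 3771106) = √((118/15)*3363 + 3771106) = √(132278/5 + 3771106) = √(18987808/5) = 4*√5933690/5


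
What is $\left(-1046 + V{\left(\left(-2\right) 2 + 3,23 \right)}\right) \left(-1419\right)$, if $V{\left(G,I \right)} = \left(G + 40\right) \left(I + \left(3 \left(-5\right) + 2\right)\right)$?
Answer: $930864$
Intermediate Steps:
$V{\left(G,I \right)} = \left(-13 + I\right) \left(40 + G\right)$ ($V{\left(G,I \right)} = \left(40 + G\right) \left(I + \left(-15 + 2\right)\right) = \left(40 + G\right) \left(I - 13\right) = \left(40 + G\right) \left(-13 + I\right) = \left(-13 + I\right) \left(40 + G\right)$)
$\left(-1046 + V{\left(\left(-2\right) 2 + 3,23 \right)}\right) \left(-1419\right) = \left(-1046 + \left(-520 - 13 \left(\left(-2\right) 2 + 3\right) + 40 \cdot 23 + \left(\left(-2\right) 2 + 3\right) 23\right)\right) \left(-1419\right) = \left(-1046 + \left(-520 - 13 \left(-4 + 3\right) + 920 + \left(-4 + 3\right) 23\right)\right) \left(-1419\right) = \left(-1046 - -390\right) \left(-1419\right) = \left(-1046 + \left(-520 + 13 + 920 - 23\right)\right) \left(-1419\right) = \left(-1046 + 390\right) \left(-1419\right) = \left(-656\right) \left(-1419\right) = 930864$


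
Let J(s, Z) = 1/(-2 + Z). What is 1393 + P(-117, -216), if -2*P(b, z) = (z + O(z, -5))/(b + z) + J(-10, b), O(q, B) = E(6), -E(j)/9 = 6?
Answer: 12263225/8806 ≈ 1392.6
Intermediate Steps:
E(j) = -54 (E(j) = -9*6 = -54)
O(q, B) = -54
P(b, z) = -1/(2*(-2 + b)) - (-54 + z)/(2*(b + z)) (P(b, z) = -((z - 54)/(b + z) + 1/(-2 + b))/2 = -((-54 + z)/(b + z) + 1/(-2 + b))/2 = -(1/(-2 + b) + (-54 + z)/(b + z))/2 = -1/(2*(-2 + b)) - (-54 + z)/(2*(b + z)))
1393 + P(-117, -216) = 1393 + (-1*(-117) - 1*(-216) - (-54 - 216)*(-2 - 117))/(2*(-2 - 117)*(-117 - 216)) = 1393 + (½)*(117 + 216 - 1*(-270)*(-119))/(-119*(-333)) = 1393 + (½)*(-1/119)*(-1/333)*(117 + 216 - 32130) = 1393 + (½)*(-1/119)*(-1/333)*(-31797) = 1393 - 3533/8806 = 12263225/8806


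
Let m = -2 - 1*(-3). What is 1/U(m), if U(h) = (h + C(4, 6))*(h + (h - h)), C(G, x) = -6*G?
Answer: -1/23 ≈ -0.043478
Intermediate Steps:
m = 1 (m = -2 + 3 = 1)
U(h) = h*(-24 + h) (U(h) = (h - 6*4)*(h + (h - h)) = (h - 24)*(h + 0) = (-24 + h)*h = h*(-24 + h))
1/U(m) = 1/(1*(-24 + 1)) = 1/(1*(-23)) = 1/(-23) = -1/23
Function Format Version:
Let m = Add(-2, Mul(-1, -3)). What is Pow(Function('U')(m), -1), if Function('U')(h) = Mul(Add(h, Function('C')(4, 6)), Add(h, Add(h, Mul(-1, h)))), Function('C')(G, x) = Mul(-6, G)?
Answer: Rational(-1, 23) ≈ -0.043478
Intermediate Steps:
m = 1 (m = Add(-2, 3) = 1)
Function('U')(h) = Mul(h, Add(-24, h)) (Function('U')(h) = Mul(Add(h, Mul(-6, 4)), Add(h, Add(h, Mul(-1, h)))) = Mul(Add(h, -24), Add(h, 0)) = Mul(Add(-24, h), h) = Mul(h, Add(-24, h)))
Pow(Function('U')(m), -1) = Pow(Mul(1, Add(-24, 1)), -1) = Pow(Mul(1, -23), -1) = Pow(-23, -1) = Rational(-1, 23)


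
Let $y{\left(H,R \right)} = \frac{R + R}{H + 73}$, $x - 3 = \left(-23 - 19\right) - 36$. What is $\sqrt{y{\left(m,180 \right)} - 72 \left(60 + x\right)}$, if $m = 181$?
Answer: $\frac{6 \sqrt{484505}}{127} \approx 32.885$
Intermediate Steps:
$x = -75$ ($x = 3 - 78 = -75$)
$y{\left(H,R \right)} = \frac{2 R}{73 + H}$
$\sqrt{y{\left(m,180 \right)} - 72 \left(60 + x\right)} = \sqrt{2 \cdot 180 \frac{1}{73 + 181} - 72 \left(60 - 75\right)} = \sqrt{2 \cdot 180 \cdot \frac{1}{254} - -1080} = \sqrt{2 \cdot 180 \cdot \frac{1}{254} + 1080} = \sqrt{\frac{180}{127} + 1080} = \sqrt{\frac{137340}{127}} = \frac{6 \sqrt{484505}}{127}$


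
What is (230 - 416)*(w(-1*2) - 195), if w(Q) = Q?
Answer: 36642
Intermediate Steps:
(230 - 416)*(w(-1*2) - 195) = (230 - 416)*(-1*2 - 195) = -186*(-2 - 195) = -186*(-197) = 36642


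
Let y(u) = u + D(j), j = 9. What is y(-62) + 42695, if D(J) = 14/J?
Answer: 383711/9 ≈ 42635.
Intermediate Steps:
y(u) = 14/9 + u (y(u) = u + 14/9 = 14/9 + u)
y(-62) + 42695 = (14/9 - 62) + 42695 = -544/9 + 42695 = 383711/9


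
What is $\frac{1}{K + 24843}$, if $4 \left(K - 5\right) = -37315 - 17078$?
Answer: $\frac{4}{44999} \approx 8.8891 \cdot 10^{-5}$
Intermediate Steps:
$K = - \frac{54373}{4}$ ($K = 5 + \frac{-37315 - 17078}{4} = 5 + \frac{1}{4} \left(-54393\right) = 5 - \frac{54393}{4} = - \frac{54373}{4} \approx -13593.0$)
$\frac{1}{K + 24843} = \frac{1}{- \frac{54373}{4} + 24843} = \frac{1}{\frac{44999}{4}} = \frac{4}{44999}$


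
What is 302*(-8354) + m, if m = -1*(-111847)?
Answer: -2411061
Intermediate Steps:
m = 111847
302*(-8354) + m = 302*(-8354) + 111847 = -2522908 + 111847 = -2411061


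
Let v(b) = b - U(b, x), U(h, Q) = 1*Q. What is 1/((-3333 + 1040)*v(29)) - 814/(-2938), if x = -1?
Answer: 27996061/101052510 ≈ 0.27704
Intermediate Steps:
U(h, Q) = Q
v(b) = 1 + b (v(b) = b - 1*(-1) = b + 1 = 1 + b)
1/((-3333 + 1040)*v(29)) - 814/(-2938) = 1/((-3333 + 1040)*(1 + 29)) - 814/(-2938) = 1/(-2293*30) - 814*(-1/2938) = -1/2293*1/30 + 407/1469 = -1/68790 + 407/1469 = 27996061/101052510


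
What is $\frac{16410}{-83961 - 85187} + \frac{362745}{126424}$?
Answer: $\frac{14820743355}{5346091688} \approx 2.7723$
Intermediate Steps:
$\frac{16410}{-83961 - 85187} + \frac{362745}{126424} = \frac{16410}{-83961 - 85187} + 362745 \cdot \frac{1}{126424} = \frac{16410}{-169148} + \frac{362745}{126424} = 16410 \left(- \frac{1}{169148}\right) + \frac{362745}{126424} = - \frac{8205}{84574} + \frac{362745}{126424} = \frac{14820743355}{5346091688}$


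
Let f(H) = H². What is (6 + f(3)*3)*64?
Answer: 2112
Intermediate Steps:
(6 + f(3)*3)*64 = (6 + 3²*3)*64 = (6 + 9*3)*64 = (6 + 27)*64 = 33*64 = 2112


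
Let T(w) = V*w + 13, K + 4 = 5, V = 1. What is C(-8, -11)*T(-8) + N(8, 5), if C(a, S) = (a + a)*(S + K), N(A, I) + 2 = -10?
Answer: 788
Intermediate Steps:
K = 1 (K = -4 + 5 = 1)
T(w) = 13 + w (T(w) = 1*w + 13 = w + 13 = 13 + w)
N(A, I) = -12 (N(A, I) = -2 - 10 = -12)
C(a, S) = 2*a*(1 + S) (C(a, S) = (a + a)*(S + 1) = (2*a)*(1 + S) = 2*a*(1 + S))
C(-8, -11)*T(-8) + N(8, 5) = (2*(-8)*(1 - 11))*(13 - 8) - 12 = (2*(-8)*(-10))*5 - 12 = 160*5 - 12 = 800 - 12 = 788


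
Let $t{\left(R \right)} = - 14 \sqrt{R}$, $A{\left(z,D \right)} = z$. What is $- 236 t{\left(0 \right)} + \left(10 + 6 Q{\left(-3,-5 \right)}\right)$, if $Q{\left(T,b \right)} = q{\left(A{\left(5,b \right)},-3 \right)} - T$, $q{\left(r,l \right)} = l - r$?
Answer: $-20$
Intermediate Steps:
$Q{\left(T,b \right)} = -8 - T$ ($Q{\left(T,b \right)} = \left(-3 - 5\right) - T = -8 - T$)
$- 236 t{\left(0 \right)} + \left(10 + 6 Q{\left(-3,-5 \right)}\right) = - 236 \left(- 14 \sqrt{0}\right) + \left(10 + 6 \left(-8 - -3\right)\right) = - 236 \left(\left(-14\right) 0\right) + \left(10 + 6 \left(-8 + 3\right)\right) = \left(-236\right) 0 + \left(10 + 6 \left(-5\right)\right) = 0 + \left(10 - 30\right) = 0 - 20 = -20$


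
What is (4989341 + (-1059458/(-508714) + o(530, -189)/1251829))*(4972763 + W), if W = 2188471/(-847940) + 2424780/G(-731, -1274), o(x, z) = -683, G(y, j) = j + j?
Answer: 46882379959417804381431497087469/1889956746888047740 ≈ 2.4806e+13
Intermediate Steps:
G(y, j) = 2*j
W = -515411044327/540137780 (W = 2188471/(-847940) + 2424780/((2*(-1274))) = 2188471*(-1/847940) + 2424780/(-2548) = -2188471/847940 + 2424780*(-1/2548) = -2188471/847940 - 606195/637 = -515411044327/540137780 ≈ -954.22)
(4989341 + (-1059458/(-508714) + o(530, -189)/1251829))*(4972763 + W) = (4989341 + (-1059458/(-508714) - 683/1251829))*(4972763 - 515411044327/540137780) = (4989341 + (-1059458*(-1/508714) - 683*1/1251829))*(2685461756241813/540137780) = (4989341 + (529729/254357 - 683/1251829))*(2685461756241813/540137780) = (4989341 + 662956398510/318411468953)*(2685461756241813/540137780) = (1588664059873828483/318411468953)*(2685461756241813/540137780) = 46882379959417804381431497087469/1889956746888047740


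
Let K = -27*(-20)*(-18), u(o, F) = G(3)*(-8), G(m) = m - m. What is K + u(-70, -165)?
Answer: -9720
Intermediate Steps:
G(m) = 0
u(o, F) = 0 (u(o, F) = 0*(-8) = 0)
K = -9720 (K = 540*(-18) = -9720)
K + u(-70, -165) = -9720 + 0 = -9720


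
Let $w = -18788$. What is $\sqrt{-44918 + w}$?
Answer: $i \sqrt{63706} \approx 252.4 i$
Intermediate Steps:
$\sqrt{-44918 + w} = \sqrt{-44918 - 18788} = \sqrt{-63706} = i \sqrt{63706}$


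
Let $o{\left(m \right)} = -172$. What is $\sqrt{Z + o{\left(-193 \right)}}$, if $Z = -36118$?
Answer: $i \sqrt{36290} \approx 190.5 i$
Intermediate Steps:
$\sqrt{Z + o{\left(-193 \right)}} = \sqrt{-36118 - 172} = \sqrt{-36290} = i \sqrt{36290}$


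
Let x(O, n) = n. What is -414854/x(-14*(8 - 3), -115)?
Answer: 414854/115 ≈ 3607.4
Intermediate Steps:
-414854/x(-14*(8 - 3), -115) = -414854/(-115) = -414854*(-1/115) = 414854/115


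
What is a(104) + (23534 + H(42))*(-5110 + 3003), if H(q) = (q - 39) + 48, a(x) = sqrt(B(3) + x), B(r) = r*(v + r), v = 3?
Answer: -49693595 + sqrt(122) ≈ -4.9694e+7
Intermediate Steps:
B(r) = r*(3 + r)
a(x) = sqrt(18 + x) (a(x) = sqrt(3*(3 + 3) + x) = sqrt(3*6 + x) = sqrt(18 + x))
H(q) = 9 + q (H(q) = (-39 + q) + 48 = 9 + q)
a(104) + (23534 + H(42))*(-5110 + 3003) = sqrt(18 + 104) + (23534 + (9 + 42))*(-5110 + 3003) = sqrt(122) + (23534 + 51)*(-2107) = sqrt(122) + 23585*(-2107) = sqrt(122) - 49693595 = -49693595 + sqrt(122)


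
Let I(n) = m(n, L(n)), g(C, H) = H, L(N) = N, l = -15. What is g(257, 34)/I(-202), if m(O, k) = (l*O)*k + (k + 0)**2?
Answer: -17/285628 ≈ -5.9518e-5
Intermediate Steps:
m(O, k) = k**2 - 15*O*k (m(O, k) = (-15*O)*k + (k + 0)**2 = -15*O*k + k**2 = k**2 - 15*O*k)
I(n) = -14*n**2 (I(n) = n*(n - 15*n) = n*(-14*n) = -14*n**2)
g(257, 34)/I(-202) = 34/((-14*(-202)**2)) = 34/((-14*40804)) = 34/(-571256) = 34*(-1/571256) = -17/285628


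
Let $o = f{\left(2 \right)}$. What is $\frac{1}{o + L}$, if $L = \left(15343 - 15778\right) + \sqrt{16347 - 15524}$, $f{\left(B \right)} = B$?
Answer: $- \frac{433}{186666} - \frac{\sqrt{823}}{186666} \approx -0.0024733$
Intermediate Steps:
$o = 2$
$L = -435 + \sqrt{823} \approx -406.31$
$\frac{1}{o + L} = \frac{1}{2 - \left(435 - \sqrt{823}\right)} = \frac{1}{-433 + \sqrt{823}}$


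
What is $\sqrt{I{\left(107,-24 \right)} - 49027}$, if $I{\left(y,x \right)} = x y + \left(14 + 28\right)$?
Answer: $i \sqrt{51553} \approx 227.05 i$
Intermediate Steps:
$I{\left(y,x \right)} = 42 + x y$ ($I{\left(y,x \right)} = x y + 42 = 42 + x y$)
$\sqrt{I{\left(107,-24 \right)} - 49027} = \sqrt{\left(42 - 2568\right) - 49027} = \sqrt{-2526 - 49027} = \sqrt{-51553} = i \sqrt{51553}$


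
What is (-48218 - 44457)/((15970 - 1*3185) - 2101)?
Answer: -92675/10684 ≈ -8.6742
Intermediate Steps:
(-48218 - 44457)/((15970 - 1*3185) - 2101) = -92675/((15970 - 3185) - 2101) = -92675/(12785 - 2101) = -92675/10684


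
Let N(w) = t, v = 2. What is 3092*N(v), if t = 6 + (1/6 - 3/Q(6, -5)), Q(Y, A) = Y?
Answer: 52564/3 ≈ 17521.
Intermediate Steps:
t = 17/3 (t = 6 + (1/6 - 3/6) = 6 + (1*(⅙) - 3*⅙) = 6 + (⅙ - ½) = 6 - ⅓ = 17/3 ≈ 5.6667)
N(w) = 17/3
3092*N(v) = 3092*(17/3) = 52564/3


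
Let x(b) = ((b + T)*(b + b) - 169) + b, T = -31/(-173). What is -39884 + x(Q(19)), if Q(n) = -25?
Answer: -6718794/173 ≈ -38837.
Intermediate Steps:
T = 31/173 (T = -31*(-1/173) = 31/173 ≈ 0.17919)
x(b) = -169 + b + 2*b*(31/173 + b) (x(b) = ((b + 31/173)*(b + b) - 169) + b = ((31/173 + b)*(2*b) - 169) + b = (2*b*(31/173 + b) - 169) + b = (-169 + 2*b*(31/173 + b)) + b = -169 + b + 2*b*(31/173 + b))
-39884 + x(Q(19)) = -39884 + (-169 + 2*(-25)**2 + (235/173)*(-25)) = -39884 + (-169 + 2*625 - 5875/173) = -39884 + (-169 + 1250 - 5875/173) = -39884 + 181138/173 = -6718794/173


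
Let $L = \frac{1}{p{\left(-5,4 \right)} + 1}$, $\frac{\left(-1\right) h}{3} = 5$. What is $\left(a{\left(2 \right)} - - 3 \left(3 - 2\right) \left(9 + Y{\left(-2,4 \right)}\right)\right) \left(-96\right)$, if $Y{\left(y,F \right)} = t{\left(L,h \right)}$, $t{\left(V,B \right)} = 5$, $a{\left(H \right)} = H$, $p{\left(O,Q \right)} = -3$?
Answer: $-4224$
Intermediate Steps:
$h = -15$ ($h = \left(-3\right) 5 = -15$)
$L = - \frac{1}{2}$ ($L = \frac{1}{-3 + 1} = \frac{1}{-2} = - \frac{1}{2} \approx -0.5$)
$Y{\left(y,F \right)} = 5$
$\left(a{\left(2 \right)} - - 3 \left(3 - 2\right) \left(9 + Y{\left(-2,4 \right)}\right)\right) \left(-96\right) = \left(2 - - 3 \left(3 - 2\right) \left(9 + 5\right)\right) \left(-96\right) = \left(2 - \left(-3\right) 1 \cdot 14\right) \left(-96\right) = \left(2 - \left(-3\right) 14\right) \left(-96\right) = \left(2 - -42\right) \left(-96\right) = \left(2 + 42\right) \left(-96\right) = 44 \left(-96\right) = -4224$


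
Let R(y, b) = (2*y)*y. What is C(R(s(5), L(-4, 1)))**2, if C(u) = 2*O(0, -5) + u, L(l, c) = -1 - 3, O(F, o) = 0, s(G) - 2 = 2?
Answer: 1024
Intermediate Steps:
s(G) = 4 (s(G) = 2 + 2 = 4)
L(l, c) = -4
R(y, b) = 2*y**2
C(u) = u (C(u) = 2*0 + u = 0 + u = u)
C(R(s(5), L(-4, 1)))**2 = (2*4**2)**2 = (2*16)**2 = 32**2 = 1024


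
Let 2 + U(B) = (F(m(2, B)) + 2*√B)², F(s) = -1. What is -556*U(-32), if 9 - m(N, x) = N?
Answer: 71724 + 8896*I*√2 ≈ 71724.0 + 12581.0*I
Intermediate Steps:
m(N, x) = 9 - N
U(B) = -2 + (-1 + 2*√B)²
-556*U(-32) = -556*(-2 + (-1 + 2*√(-32))²) = -556*(-2 + (-1 + 2*(4*I*√2))²) = -556*(-2 + (-1 + 8*I*√2)²) = 1112 - 556*(-1 + 8*I*√2)²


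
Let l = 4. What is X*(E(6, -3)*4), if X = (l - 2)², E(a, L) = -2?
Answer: -32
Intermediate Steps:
X = 4 (X = (4 - 2)² = 2² = 4)
X*(E(6, -3)*4) = 4*(-2*4) = 4*(-8) = -32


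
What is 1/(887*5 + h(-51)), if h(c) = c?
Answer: 1/4384 ≈ 0.00022810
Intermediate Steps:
1/(887*5 + h(-51)) = 1/(887*5 - 51) = 1/(4435 - 51) = 1/4384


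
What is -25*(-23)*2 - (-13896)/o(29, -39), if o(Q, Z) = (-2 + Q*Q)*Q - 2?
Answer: 27992246/24329 ≈ 1150.6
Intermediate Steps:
o(Q, Z) = -2 + Q*(-2 + Q²) (o(Q, Z) = (-2 + Q²)*Q - 2 = Q*(-2 + Q²) - 2 = -2 + Q*(-2 + Q²))
-25*(-23)*2 - (-13896)/o(29, -39) = -25*(-23)*2 - (-13896)/(-2 + 29³ - 2*29) = 575*2 - (-13896)/(-2 + 24389 - 58) = 1150 - (-13896)/24329 = 1150 - 1*(-13896/24329) = 1150 + 13896/24329 = 27992246/24329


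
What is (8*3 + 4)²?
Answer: 784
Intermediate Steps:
(8*3 + 4)² = (24 + 4)² = 28² = 784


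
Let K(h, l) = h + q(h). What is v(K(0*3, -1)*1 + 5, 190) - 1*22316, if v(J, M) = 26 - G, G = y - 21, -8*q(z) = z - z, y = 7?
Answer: -22276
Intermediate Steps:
q(z) = 0 (q(z) = -(z - z)/8 = -1/8*0 = 0)
K(h, l) = h (K(h, l) = h + 0 = h)
G = -14 (G = 7 - 21 = -14)
v(J, M) = 40 (v(J, M) = 26 - 1*(-14) = 26 + 14 = 40)
v(K(0*3, -1)*1 + 5, 190) - 1*22316 = 40 - 1*22316 = 40 - 22316 = -22276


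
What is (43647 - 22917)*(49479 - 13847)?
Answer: 738651360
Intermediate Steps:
(43647 - 22917)*(49479 - 13847) = 20730*35632 = 738651360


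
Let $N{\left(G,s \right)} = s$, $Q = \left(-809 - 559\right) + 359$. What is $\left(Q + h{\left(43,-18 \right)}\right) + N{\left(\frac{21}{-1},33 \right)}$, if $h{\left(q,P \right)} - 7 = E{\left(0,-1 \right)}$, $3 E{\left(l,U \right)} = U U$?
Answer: $- \frac{2906}{3} \approx -968.67$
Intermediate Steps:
$E{\left(l,U \right)} = \frac{U^{2}}{3}$ ($E{\left(l,U \right)} = \frac{U U}{3} = \frac{U^{2}}{3}$)
$Q = -1009$ ($Q = -1368 + 359 = -1009$)
$h{\left(q,P \right)} = \frac{22}{3}$ ($h{\left(q,P \right)} = 7 + \frac{\left(-1\right)^{2}}{3} = 7 + \frac{1}{3} \cdot 1 = 7 + \frac{1}{3} = \frac{22}{3}$)
$\left(Q + h{\left(43,-18 \right)}\right) + N{\left(\frac{21}{-1},33 \right)} = \left(-1009 + \frac{22}{3}\right) + 33 = - \frac{3005}{3} + 33 = - \frac{2906}{3}$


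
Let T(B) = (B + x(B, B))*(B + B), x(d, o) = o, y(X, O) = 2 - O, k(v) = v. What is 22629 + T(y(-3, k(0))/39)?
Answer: 34418725/1521 ≈ 22629.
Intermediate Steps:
T(B) = 4*B**2 (T(B) = (B + B)*(B + B) = (2*B)*(2*B) = 4*B**2)
22629 + T(y(-3, k(0))/39) = 22629 + 4*((2 - 1*0)/39)**2 = 22629 + 4*((2 + 0)*(1/39))**2 = 22629 + 4*(2*(1/39))**2 = 22629 + 4*(2/39)**2 = 22629 + 4*(4/1521) = 22629 + 16/1521 = 34418725/1521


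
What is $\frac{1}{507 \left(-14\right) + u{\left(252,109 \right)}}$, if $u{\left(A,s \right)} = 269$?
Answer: $- \frac{1}{6829} \approx -0.00014643$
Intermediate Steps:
$\frac{1}{507 \left(-14\right) + u{\left(252,109 \right)}} = \frac{1}{507 \left(-14\right) + 269} = \frac{1}{-7098 + 269} = \frac{1}{-6829} = - \frac{1}{6829}$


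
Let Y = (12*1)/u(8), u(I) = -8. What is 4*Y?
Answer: -6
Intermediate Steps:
Y = -3/2 (Y = (12*1)/(-8) = 12*(-⅛) = -3/2 ≈ -1.5000)
4*Y = 4*(-3/2) = -6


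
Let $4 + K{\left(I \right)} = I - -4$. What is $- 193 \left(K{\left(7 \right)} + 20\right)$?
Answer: $-5211$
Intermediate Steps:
$K{\left(I \right)} = I$ ($K{\left(I \right)} = -4 + \left(I - -4\right) = -4 + \left(I + 4\right) = -4 + \left(4 + I\right) = I$)
$- 193 \left(K{\left(7 \right)} + 20\right) = - 193 \left(7 + 20\right) = \left(-193\right) 27 = -5211$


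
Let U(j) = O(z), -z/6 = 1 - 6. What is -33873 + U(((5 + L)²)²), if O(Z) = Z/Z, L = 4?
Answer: -33872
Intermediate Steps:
z = 30 (z = -6*(1 - 6) = -6*(-5) = 30)
O(Z) = 1
U(j) = 1
-33873 + U(((5 + L)²)²) = -33873 + 1 = -33872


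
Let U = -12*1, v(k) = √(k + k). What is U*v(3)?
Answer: -12*√6 ≈ -29.394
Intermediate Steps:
v(k) = √2*√k (v(k) = √(2*k) = √2*√k)
U = -12
U*v(3) = -12*√2*√3 = -12*√6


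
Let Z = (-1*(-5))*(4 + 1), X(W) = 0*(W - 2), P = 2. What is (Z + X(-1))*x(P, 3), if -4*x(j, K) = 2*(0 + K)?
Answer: -75/2 ≈ -37.500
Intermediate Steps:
x(j, K) = -K/2 (x(j, K) = -(0 + K)/2 = -K/2)
X(W) = 0 (X(W) = 0*(-2 + W) = 0)
Z = 25 (Z = 5*5 = 25)
(Z + X(-1))*x(P, 3) = (25 + 0)*(-1/2*3) = 25*(-3/2) = -75/2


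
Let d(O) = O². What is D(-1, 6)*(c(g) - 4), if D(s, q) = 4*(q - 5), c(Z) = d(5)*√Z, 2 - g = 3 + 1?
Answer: -16 + 100*I*√2 ≈ -16.0 + 141.42*I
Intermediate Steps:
g = -2 (g = 2 - (3 + 1) = 2 - 1*4 = 2 - 4 = -2)
c(Z) = 25*√Z (c(Z) = 5²*√Z = 25*√Z)
D(s, q) = -20 + 4*q (D(s, q) = 4*(-5 + q) = -20 + 4*q)
D(-1, 6)*(c(g) - 4) = (-20 + 4*6)*(25*√(-2) - 4) = (-20 + 24)*(25*(I*√2) - 4) = 4*(25*I*√2 - 4) = 4*(-4 + 25*I*√2) = -16 + 100*I*√2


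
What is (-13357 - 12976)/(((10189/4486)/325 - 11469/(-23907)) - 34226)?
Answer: 23534416975550/30588140381793 ≈ 0.76940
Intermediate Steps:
(-13357 - 12976)/(((10189/4486)/325 - 11469/(-23907)) - 34226) = -26333/(((10189*(1/4486))*(1/325) - 11469*(-1/23907)) - 34226) = -26333/(((10189/4486)*(1/325) + 3823/7969) - 34226) = -26333/((10189/1457950 + 3823/7969) - 34226) = -26333/(434995307/893723350 - 34226) = -26333/(-30588140381793/893723350) = -26333*(-893723350/30588140381793) = 23534416975550/30588140381793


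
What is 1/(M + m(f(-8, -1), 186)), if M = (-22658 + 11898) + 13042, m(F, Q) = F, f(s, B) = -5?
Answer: 1/2277 ≈ 0.00043917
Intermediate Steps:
M = 2282 (M = -10760 + 13042 = 2282)
1/(M + m(f(-8, -1), 186)) = 1/(2282 - 5) = 1/2277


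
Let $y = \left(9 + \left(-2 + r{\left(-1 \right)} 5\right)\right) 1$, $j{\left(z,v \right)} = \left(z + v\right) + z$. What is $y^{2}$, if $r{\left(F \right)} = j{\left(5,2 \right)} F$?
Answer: $2809$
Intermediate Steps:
$j{\left(z,v \right)} = v + 2 z$ ($j{\left(z,v \right)} = \left(v + z\right) + z = v + 2 z$)
$r{\left(F \right)} = 12 F$ ($r{\left(F \right)} = \left(2 + 2 \cdot 5\right) F = \left(2 + 10\right) F = 12 F$)
$y = -53$ ($y = \left(9 + \left(-2 + 12 \left(-1\right) 5\right)\right) 1 = \left(9 - 62\right) 1 = \left(-53\right) 1 = -53$)
$y^{2} = \left(-53\right)^{2} = 2809$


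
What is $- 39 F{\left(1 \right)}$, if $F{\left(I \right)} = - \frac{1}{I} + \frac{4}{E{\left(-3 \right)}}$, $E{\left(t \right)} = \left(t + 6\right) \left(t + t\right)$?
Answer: $\frac{143}{3} \approx 47.667$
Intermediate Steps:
$E{\left(t \right)} = 2 t \left(6 + t\right)$ ($E{\left(t \right)} = \left(6 + t\right) 2 t = 2 t \left(6 + t\right)$)
$F{\left(I \right)} = - \frac{2}{9} - \frac{1}{I}$ ($F{\left(I \right)} = - \frac{1}{I} + \frac{4}{2 \left(-3\right) \left(6 - 3\right)} = - \frac{1}{I} + \frac{4}{2 \left(-3\right) 3} = - \frac{1}{I} + \frac{4}{-18} = - \frac{1}{I} + 4 \left(- \frac{1}{18}\right) = - \frac{1}{I} - \frac{2}{9} = - \frac{2}{9} - \frac{1}{I}$)
$- 39 F{\left(1 \right)} = - 39 \left(- \frac{2}{9} - 1^{-1}\right) = - 39 \left(- \frac{2}{9} - 1\right) = \left(-39\right) \left(- \frac{11}{9}\right) = \frac{143}{3}$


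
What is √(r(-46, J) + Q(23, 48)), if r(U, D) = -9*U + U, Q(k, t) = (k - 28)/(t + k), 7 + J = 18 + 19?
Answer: √1854733/71 ≈ 19.181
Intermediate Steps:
J = 30 (J = -7 + (18 + 19) = -7 + 37 = 30)
Q(k, t) = (-28 + k)/(k + t)
r(U, D) = -8*U
√(r(-46, J) + Q(23, 48)) = √(-8*(-46) + (-28 + 23)/(23 + 48)) = √(368 - 5/71) = √(26123/71) = √1854733/71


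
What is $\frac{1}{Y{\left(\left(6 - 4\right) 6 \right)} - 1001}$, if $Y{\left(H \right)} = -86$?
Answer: $- \frac{1}{1087} \approx -0.00091996$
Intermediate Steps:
$\frac{1}{Y{\left(\left(6 - 4\right) 6 \right)} - 1001} = \frac{1}{-86 - 1001} = \frac{1}{-1087} = - \frac{1}{1087}$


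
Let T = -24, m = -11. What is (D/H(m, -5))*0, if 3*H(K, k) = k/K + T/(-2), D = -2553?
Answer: 0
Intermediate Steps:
H(K, k) = 4 + k/(3*K) (H(K, k) = (k/K - 24/(-2))/3 = (k/K - 24*(-½))/3 = (k/K + 12)/3 = (12 + k/K)/3 = 4 + k/(3*K))
(D/H(m, -5))*0 = -2553/(4 + (⅓)*(-5)/(-11))*0 = -2553/(4 + (⅓)*(-5)*(-1/11))*0 = -2553/(4 + 5/33)*0 = -2553/137/33*0 = -2553*33/137*0 = -84249/137*0 = 0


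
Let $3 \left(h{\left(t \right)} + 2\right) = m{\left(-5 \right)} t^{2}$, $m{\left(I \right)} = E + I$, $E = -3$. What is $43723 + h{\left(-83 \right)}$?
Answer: $\frac{76051}{3} \approx 25350.0$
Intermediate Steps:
$m{\left(I \right)} = -3 + I$
$h{\left(t \right)} = -2 - \frac{8 t^{2}}{3}$ ($h{\left(t \right)} = -2 + \frac{\left(-3 - 5\right) t^{2}}{3} = -2 + \frac{\left(-8\right) t^{2}}{3} = -2 - \frac{8 t^{2}}{3}$)
$43723 + h{\left(-83 \right)} = 43723 - \left(2 + \frac{8 \left(-83\right)^{2}}{3}\right) = 43723 - \frac{55118}{3} = \frac{76051}{3}$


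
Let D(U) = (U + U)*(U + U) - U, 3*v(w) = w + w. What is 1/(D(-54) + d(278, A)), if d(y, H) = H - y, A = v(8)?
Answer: 3/34336 ≈ 8.7372e-5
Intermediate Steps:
v(w) = 2*w/3 (v(w) = (w + w)/3 = (2*w)/3 = 2*w/3)
A = 16/3 (A = (2/3)*8 = 16/3 ≈ 5.3333)
D(U) = -U + 4*U**2 (D(U) = (2*U)*(2*U) - U = 4*U**2 - U = -U + 4*U**2)
1/(D(-54) + d(278, A)) = 1/(-54*(-1 + 4*(-54)) + (16/3 - 1*278)) = 1/(-54*(-1 - 216) + (16/3 - 278)) = 1/(-54*(-217) - 818/3) = 1/(11718 - 818/3) = 1/(34336/3) = 3/34336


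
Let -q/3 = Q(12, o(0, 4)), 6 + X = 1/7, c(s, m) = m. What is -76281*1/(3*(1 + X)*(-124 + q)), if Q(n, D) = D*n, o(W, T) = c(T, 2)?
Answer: -25427/952 ≈ -26.709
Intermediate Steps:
X = -41/7 (X = -6 + 1/7 = -41/7 ≈ -5.8571)
o(W, T) = 2
q = -72 (q = -6*12 = -3*24 = -72)
-76281*1/(3*(1 + X)*(-124 + q)) = -76281*1/(3*(1 - 41/7)*(-124 - 72)) = -76281/((-588*(-34)/7)) = -76281/((-196*(-102/7))) = -76281/2856 = -76281*1/2856 = -25427/952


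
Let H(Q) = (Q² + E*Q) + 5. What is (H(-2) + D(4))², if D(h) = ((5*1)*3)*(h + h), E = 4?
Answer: 14641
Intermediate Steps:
H(Q) = 5 + Q² + 4*Q (H(Q) = (Q² + 4*Q) + 5 = 5 + Q² + 4*Q)
D(h) = 30*h (D(h) = (5*3)*(2*h) = 15*(2*h) = 30*h)
(H(-2) + D(4))² = ((5 + (-2)² + 4*(-2)) + 30*4)² = ((5 + 4 - 8) + 120)² = (1 + 120)² = 121² = 14641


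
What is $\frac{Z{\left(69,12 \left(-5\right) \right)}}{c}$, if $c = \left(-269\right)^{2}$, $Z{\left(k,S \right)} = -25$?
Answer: $- \frac{25}{72361} \approx -0.00034549$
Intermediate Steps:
$c = 72361$
$\frac{Z{\left(69,12 \left(-5\right) \right)}}{c} = - \frac{25}{72361}$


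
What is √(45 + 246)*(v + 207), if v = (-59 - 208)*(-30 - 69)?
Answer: 26640*√291 ≈ 4.5444e+5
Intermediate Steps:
v = 26433 (v = -267*(-99) = 26433)
√(45 + 246)*(v + 207) = √(45 + 246)*(26433 + 207) = √291*26640 = 26640*√291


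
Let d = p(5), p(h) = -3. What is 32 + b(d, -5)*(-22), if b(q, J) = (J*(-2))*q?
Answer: 692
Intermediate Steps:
d = -3
b(q, J) = -2*J*q (b(q, J) = (-2*J)*q = -2*J*q)
32 + b(d, -5)*(-22) = 32 - 2*(-5)*(-3)*(-22) = 32 - 30*(-22) = 32 + 660 = 692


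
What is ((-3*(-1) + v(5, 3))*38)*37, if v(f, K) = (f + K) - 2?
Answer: 12654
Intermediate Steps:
v(f, K) = -2 + K + f (v(f, K) = (K + f) - 2 = -2 + K + f)
((-3*(-1) + v(5, 3))*38)*37 = ((-3*(-1) + (-2 + 3 + 5))*38)*37 = ((3 + 6)*38)*37 = (9*38)*37 = 342*37 = 12654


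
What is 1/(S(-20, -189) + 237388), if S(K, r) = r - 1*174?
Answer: 1/237025 ≈ 4.2190e-6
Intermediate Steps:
S(K, r) = -174 + r (S(K, r) = r - 174 = -174 + r)
1/(S(-20, -189) + 237388) = 1/((-174 - 189) + 237388) = 1/(-363 + 237388) = 1/237025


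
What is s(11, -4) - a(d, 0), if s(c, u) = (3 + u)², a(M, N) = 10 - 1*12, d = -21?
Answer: 3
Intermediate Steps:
a(M, N) = -2 (a(M, N) = 10 - 12 = -2)
s(11, -4) - a(d, 0) = (3 - 4)² - 1*(-2) = (-1)² + 2 = 1 + 2 = 3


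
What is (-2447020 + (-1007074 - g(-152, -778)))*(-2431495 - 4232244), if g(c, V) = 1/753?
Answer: 17331937222455637/753 ≈ 2.3017e+13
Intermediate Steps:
g(c, V) = 1/753
(-2447020 + (-1007074 - g(-152, -778)))*(-2431495 - 4232244) = (-2447020 + (-1007074 - 1*1/753))*(-2431495 - 4232244) = (-2447020 + (-1007074 - 1/753))*(-6663739) = (-2447020 - 758326723/753)*(-6663739) = -2600932783/753*(-6663739) = 17331937222455637/753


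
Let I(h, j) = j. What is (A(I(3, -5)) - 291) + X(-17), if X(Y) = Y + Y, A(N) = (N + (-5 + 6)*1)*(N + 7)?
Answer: -333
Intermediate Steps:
A(N) = (1 + N)*(7 + N) (A(N) = (N + 1*1)*(7 + N) = (N + 1)*(7 + N) = (1 + N)*(7 + N))
X(Y) = 2*Y
(A(I(3, -5)) - 291) + X(-17) = ((7 + (-5)² + 8*(-5)) - 291) + 2*(-17) = ((7 + 25 - 40) - 291) - 34 = (-8 - 291) - 34 = -299 - 34 = -333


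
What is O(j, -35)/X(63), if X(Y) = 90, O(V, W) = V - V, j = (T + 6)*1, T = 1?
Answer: 0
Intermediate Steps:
j = 7 (j = (1 + 6)*1 = 7*1 = 7)
O(V, W) = 0
O(j, -35)/X(63) = 0/90 = 0*(1/90) = 0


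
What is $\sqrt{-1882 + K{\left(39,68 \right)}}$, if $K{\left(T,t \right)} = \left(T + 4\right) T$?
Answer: $i \sqrt{205} \approx 14.318 i$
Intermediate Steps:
$K{\left(T,t \right)} = T \left(4 + T\right)$ ($K{\left(T,t \right)} = \left(4 + T\right) T = T \left(4 + T\right)$)
$\sqrt{-1882 + K{\left(39,68 \right)}} = \sqrt{-1882 + 39 \left(4 + 39\right)} = \sqrt{-1882 + 39 \cdot 43} = \sqrt{-1882 + 1677} = \sqrt{-205} = i \sqrt{205}$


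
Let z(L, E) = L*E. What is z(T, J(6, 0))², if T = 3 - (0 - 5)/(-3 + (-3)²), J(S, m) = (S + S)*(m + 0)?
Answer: 0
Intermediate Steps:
J(S, m) = 2*S*m (J(S, m) = (2*S)*m = 2*S*m)
T = 23/6 (T = 3 - (-5)/(-3 + 9) = 3 - (-5)/6 = 3 - 1*(-⅚) = 3 + ⅚ = 23/6 ≈ 3.8333)
z(L, E) = E*L
z(T, J(6, 0))² = ((2*6*0)*(23/6))² = (0*(23/6))² = 0² = 0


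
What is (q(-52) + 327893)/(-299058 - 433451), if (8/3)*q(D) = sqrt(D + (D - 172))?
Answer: -327893/732509 - 3*I*sqrt(69)/2930036 ≈ -0.44763 - 8.505e-6*I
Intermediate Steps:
q(D) = 3*sqrt(-172 + 2*D)/8 (q(D) = 3*sqrt(D + (D - 172))/8 = 3*sqrt(D + (-172 + D))/8 = 3*sqrt(-172 + 2*D)/8)
(q(-52) + 327893)/(-299058 - 433451) = (3*sqrt(-172 + 2*(-52))/8 + 327893)/(-299058 - 433451) = (3*sqrt(-172 - 104)/8 + 327893)/(-732509) = (3*sqrt(-276)/8 + 327893)*(-1/732509) = (3*(2*I*sqrt(69))/8 + 327893)*(-1/732509) = (3*I*sqrt(69)/4 + 327893)*(-1/732509) = (327893 + 3*I*sqrt(69)/4)*(-1/732509) = -327893/732509 - 3*I*sqrt(69)/2930036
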